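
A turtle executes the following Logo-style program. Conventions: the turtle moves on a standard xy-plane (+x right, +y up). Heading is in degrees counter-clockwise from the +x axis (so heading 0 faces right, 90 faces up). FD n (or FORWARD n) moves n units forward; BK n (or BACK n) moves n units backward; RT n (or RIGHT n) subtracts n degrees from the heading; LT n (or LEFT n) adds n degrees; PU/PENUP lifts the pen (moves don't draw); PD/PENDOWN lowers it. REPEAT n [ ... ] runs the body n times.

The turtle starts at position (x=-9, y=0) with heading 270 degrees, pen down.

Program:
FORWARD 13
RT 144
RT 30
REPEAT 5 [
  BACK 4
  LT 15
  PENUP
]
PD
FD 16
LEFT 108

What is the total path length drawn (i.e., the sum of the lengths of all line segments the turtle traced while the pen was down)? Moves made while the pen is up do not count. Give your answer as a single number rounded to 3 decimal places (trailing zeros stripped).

Answer: 33

Derivation:
Executing turtle program step by step:
Start: pos=(-9,0), heading=270, pen down
FD 13: (-9,0) -> (-9,-13) [heading=270, draw]
RT 144: heading 270 -> 126
RT 30: heading 126 -> 96
REPEAT 5 [
  -- iteration 1/5 --
  BK 4: (-9,-13) -> (-8.582,-16.978) [heading=96, draw]
  LT 15: heading 96 -> 111
  PU: pen up
  -- iteration 2/5 --
  BK 4: (-8.582,-16.978) -> (-7.148,-20.712) [heading=111, move]
  LT 15: heading 111 -> 126
  PU: pen up
  -- iteration 3/5 --
  BK 4: (-7.148,-20.712) -> (-4.797,-23.948) [heading=126, move]
  LT 15: heading 126 -> 141
  PU: pen up
  -- iteration 4/5 --
  BK 4: (-4.797,-23.948) -> (-1.689,-26.466) [heading=141, move]
  LT 15: heading 141 -> 156
  PU: pen up
  -- iteration 5/5 --
  BK 4: (-1.689,-26.466) -> (1.965,-28.093) [heading=156, move]
  LT 15: heading 156 -> 171
  PU: pen up
]
PD: pen down
FD 16: (1.965,-28.093) -> (-13.838,-25.59) [heading=171, draw]
LT 108: heading 171 -> 279
Final: pos=(-13.838,-25.59), heading=279, 3 segment(s) drawn

Segment lengths:
  seg 1: (-9,0) -> (-9,-13), length = 13
  seg 2: (-9,-13) -> (-8.582,-16.978), length = 4
  seg 3: (1.965,-28.093) -> (-13.838,-25.59), length = 16
Total = 33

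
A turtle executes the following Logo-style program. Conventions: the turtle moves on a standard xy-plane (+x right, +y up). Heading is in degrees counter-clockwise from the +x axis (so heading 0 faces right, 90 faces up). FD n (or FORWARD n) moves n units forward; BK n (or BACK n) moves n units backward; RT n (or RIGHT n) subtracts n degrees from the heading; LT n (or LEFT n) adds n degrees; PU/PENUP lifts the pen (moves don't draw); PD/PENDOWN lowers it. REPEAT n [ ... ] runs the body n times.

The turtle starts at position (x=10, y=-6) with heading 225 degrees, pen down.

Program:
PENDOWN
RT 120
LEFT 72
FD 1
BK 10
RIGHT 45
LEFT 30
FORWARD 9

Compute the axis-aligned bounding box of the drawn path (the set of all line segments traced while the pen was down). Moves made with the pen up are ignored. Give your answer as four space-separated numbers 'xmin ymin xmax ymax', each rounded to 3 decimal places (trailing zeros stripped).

Executing turtle program step by step:
Start: pos=(10,-6), heading=225, pen down
PD: pen down
RT 120: heading 225 -> 105
LT 72: heading 105 -> 177
FD 1: (10,-6) -> (9.001,-5.948) [heading=177, draw]
BK 10: (9.001,-5.948) -> (18.988,-6.471) [heading=177, draw]
RT 45: heading 177 -> 132
LT 30: heading 132 -> 162
FD 9: (18.988,-6.471) -> (10.428,-3.69) [heading=162, draw]
Final: pos=(10.428,-3.69), heading=162, 3 segment(s) drawn

Segment endpoints: x in {9.001, 10, 10.428, 18.988}, y in {-6.471, -6, -5.948, -3.69}
xmin=9.001, ymin=-6.471, xmax=18.988, ymax=-3.69

Answer: 9.001 -6.471 18.988 -3.69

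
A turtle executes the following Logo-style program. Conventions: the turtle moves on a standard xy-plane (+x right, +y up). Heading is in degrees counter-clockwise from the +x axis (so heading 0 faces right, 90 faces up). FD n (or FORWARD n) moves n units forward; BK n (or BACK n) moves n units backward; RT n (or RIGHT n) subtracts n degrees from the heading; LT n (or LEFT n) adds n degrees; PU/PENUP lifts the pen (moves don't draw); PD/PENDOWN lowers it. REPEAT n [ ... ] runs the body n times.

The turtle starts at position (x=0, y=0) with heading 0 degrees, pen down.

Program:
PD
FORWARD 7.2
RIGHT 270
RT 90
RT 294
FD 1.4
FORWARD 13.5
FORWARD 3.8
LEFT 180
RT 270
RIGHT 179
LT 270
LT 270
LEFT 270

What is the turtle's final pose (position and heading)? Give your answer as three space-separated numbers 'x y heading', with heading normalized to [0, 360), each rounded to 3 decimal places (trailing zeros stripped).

Answer: 14.806 17.083 247

Derivation:
Executing turtle program step by step:
Start: pos=(0,0), heading=0, pen down
PD: pen down
FD 7.2: (0,0) -> (7.2,0) [heading=0, draw]
RT 270: heading 0 -> 90
RT 90: heading 90 -> 0
RT 294: heading 0 -> 66
FD 1.4: (7.2,0) -> (7.769,1.279) [heading=66, draw]
FD 13.5: (7.769,1.279) -> (13.26,13.612) [heading=66, draw]
FD 3.8: (13.26,13.612) -> (14.806,17.083) [heading=66, draw]
LT 180: heading 66 -> 246
RT 270: heading 246 -> 336
RT 179: heading 336 -> 157
LT 270: heading 157 -> 67
LT 270: heading 67 -> 337
LT 270: heading 337 -> 247
Final: pos=(14.806,17.083), heading=247, 4 segment(s) drawn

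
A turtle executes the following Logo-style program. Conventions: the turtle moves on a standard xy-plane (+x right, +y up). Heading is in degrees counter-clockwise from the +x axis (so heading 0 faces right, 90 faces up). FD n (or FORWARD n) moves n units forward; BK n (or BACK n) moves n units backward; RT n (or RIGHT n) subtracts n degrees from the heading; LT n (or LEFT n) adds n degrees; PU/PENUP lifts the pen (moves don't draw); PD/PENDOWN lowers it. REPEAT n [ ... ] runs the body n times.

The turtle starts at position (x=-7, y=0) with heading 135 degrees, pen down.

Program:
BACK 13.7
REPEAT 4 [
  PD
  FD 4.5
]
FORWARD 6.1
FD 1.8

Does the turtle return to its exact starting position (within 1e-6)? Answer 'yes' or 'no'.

Answer: no

Derivation:
Executing turtle program step by step:
Start: pos=(-7,0), heading=135, pen down
BK 13.7: (-7,0) -> (2.687,-9.687) [heading=135, draw]
REPEAT 4 [
  -- iteration 1/4 --
  PD: pen down
  FD 4.5: (2.687,-9.687) -> (-0.495,-6.505) [heading=135, draw]
  -- iteration 2/4 --
  PD: pen down
  FD 4.5: (-0.495,-6.505) -> (-3.677,-3.323) [heading=135, draw]
  -- iteration 3/4 --
  PD: pen down
  FD 4.5: (-3.677,-3.323) -> (-6.859,-0.141) [heading=135, draw]
  -- iteration 4/4 --
  PD: pen down
  FD 4.5: (-6.859,-0.141) -> (-10.041,3.041) [heading=135, draw]
]
FD 6.1: (-10.041,3.041) -> (-14.354,7.354) [heading=135, draw]
FD 1.8: (-14.354,7.354) -> (-15.627,8.627) [heading=135, draw]
Final: pos=(-15.627,8.627), heading=135, 7 segment(s) drawn

Start position: (-7, 0)
Final position: (-15.627, 8.627)
Distance = 12.2; >= 1e-6 -> NOT closed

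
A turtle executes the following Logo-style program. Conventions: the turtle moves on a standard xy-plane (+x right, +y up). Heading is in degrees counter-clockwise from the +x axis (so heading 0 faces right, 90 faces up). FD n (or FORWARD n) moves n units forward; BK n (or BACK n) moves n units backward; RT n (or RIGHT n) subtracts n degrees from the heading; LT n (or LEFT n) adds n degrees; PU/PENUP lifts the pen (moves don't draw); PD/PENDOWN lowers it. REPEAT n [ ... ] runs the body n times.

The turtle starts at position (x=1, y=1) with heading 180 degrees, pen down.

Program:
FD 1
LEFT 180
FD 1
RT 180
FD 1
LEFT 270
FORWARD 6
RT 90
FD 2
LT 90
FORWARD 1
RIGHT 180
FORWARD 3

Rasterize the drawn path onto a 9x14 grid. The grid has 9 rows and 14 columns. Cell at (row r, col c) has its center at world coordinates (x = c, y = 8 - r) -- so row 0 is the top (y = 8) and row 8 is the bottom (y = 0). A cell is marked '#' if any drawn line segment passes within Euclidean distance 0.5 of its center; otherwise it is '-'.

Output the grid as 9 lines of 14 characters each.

Segment 0: (1,1) -> (0,1)
Segment 1: (0,1) -> (1,1)
Segment 2: (1,1) -> (0,1)
Segment 3: (0,1) -> (0,7)
Segment 4: (0,7) -> (2,7)
Segment 5: (2,7) -> (2,8)
Segment 6: (2,8) -> (2,5)

Answer: --#-----------
###-----------
#-#-----------
#-#-----------
#-------------
#-------------
#-------------
##------------
--------------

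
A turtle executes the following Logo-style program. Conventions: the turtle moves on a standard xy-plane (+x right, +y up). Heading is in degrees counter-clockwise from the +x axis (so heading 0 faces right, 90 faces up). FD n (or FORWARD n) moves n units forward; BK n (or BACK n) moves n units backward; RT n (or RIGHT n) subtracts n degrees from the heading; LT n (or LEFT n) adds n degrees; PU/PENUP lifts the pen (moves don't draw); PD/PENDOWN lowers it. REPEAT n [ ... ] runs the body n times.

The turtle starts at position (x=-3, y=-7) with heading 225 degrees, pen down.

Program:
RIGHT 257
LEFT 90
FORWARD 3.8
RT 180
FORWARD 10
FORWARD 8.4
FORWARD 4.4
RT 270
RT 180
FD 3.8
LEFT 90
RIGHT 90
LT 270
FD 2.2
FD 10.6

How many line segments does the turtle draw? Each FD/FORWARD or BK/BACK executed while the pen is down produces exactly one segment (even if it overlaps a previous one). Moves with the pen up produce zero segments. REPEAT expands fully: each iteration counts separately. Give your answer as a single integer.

Answer: 7

Derivation:
Executing turtle program step by step:
Start: pos=(-3,-7), heading=225, pen down
RT 257: heading 225 -> 328
LT 90: heading 328 -> 58
FD 3.8: (-3,-7) -> (-0.986,-3.777) [heading=58, draw]
RT 180: heading 58 -> 238
FD 10: (-0.986,-3.777) -> (-6.285,-12.258) [heading=238, draw]
FD 8.4: (-6.285,-12.258) -> (-10.737,-19.382) [heading=238, draw]
FD 4.4: (-10.737,-19.382) -> (-13.068,-23.113) [heading=238, draw]
RT 270: heading 238 -> 328
RT 180: heading 328 -> 148
FD 3.8: (-13.068,-23.113) -> (-16.291,-21.099) [heading=148, draw]
LT 90: heading 148 -> 238
RT 90: heading 238 -> 148
LT 270: heading 148 -> 58
FD 2.2: (-16.291,-21.099) -> (-15.125,-19.234) [heading=58, draw]
FD 10.6: (-15.125,-19.234) -> (-9.508,-10.244) [heading=58, draw]
Final: pos=(-9.508,-10.244), heading=58, 7 segment(s) drawn
Segments drawn: 7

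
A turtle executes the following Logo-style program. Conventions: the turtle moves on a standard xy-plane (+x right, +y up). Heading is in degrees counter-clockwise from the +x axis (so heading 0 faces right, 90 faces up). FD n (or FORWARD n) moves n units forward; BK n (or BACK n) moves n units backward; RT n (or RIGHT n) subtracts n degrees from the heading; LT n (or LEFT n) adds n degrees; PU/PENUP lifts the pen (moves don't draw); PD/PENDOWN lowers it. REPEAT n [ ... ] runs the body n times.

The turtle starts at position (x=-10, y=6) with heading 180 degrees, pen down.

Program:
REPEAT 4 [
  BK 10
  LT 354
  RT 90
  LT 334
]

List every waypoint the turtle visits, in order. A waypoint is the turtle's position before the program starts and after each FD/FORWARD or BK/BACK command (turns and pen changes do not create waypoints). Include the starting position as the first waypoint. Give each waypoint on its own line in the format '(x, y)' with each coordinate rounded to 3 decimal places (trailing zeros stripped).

Answer: (-10, 6)
(0, 6)
(-5.299, -2.48)
(-9.683, 6.507)
(0.262, 5.462)

Derivation:
Executing turtle program step by step:
Start: pos=(-10,6), heading=180, pen down
REPEAT 4 [
  -- iteration 1/4 --
  BK 10: (-10,6) -> (0,6) [heading=180, draw]
  LT 354: heading 180 -> 174
  RT 90: heading 174 -> 84
  LT 334: heading 84 -> 58
  -- iteration 2/4 --
  BK 10: (0,6) -> (-5.299,-2.48) [heading=58, draw]
  LT 354: heading 58 -> 52
  RT 90: heading 52 -> 322
  LT 334: heading 322 -> 296
  -- iteration 3/4 --
  BK 10: (-5.299,-2.48) -> (-9.683,6.507) [heading=296, draw]
  LT 354: heading 296 -> 290
  RT 90: heading 290 -> 200
  LT 334: heading 200 -> 174
  -- iteration 4/4 --
  BK 10: (-9.683,6.507) -> (0.262,5.462) [heading=174, draw]
  LT 354: heading 174 -> 168
  RT 90: heading 168 -> 78
  LT 334: heading 78 -> 52
]
Final: pos=(0.262,5.462), heading=52, 4 segment(s) drawn
Waypoints (5 total):
(-10, 6)
(0, 6)
(-5.299, -2.48)
(-9.683, 6.507)
(0.262, 5.462)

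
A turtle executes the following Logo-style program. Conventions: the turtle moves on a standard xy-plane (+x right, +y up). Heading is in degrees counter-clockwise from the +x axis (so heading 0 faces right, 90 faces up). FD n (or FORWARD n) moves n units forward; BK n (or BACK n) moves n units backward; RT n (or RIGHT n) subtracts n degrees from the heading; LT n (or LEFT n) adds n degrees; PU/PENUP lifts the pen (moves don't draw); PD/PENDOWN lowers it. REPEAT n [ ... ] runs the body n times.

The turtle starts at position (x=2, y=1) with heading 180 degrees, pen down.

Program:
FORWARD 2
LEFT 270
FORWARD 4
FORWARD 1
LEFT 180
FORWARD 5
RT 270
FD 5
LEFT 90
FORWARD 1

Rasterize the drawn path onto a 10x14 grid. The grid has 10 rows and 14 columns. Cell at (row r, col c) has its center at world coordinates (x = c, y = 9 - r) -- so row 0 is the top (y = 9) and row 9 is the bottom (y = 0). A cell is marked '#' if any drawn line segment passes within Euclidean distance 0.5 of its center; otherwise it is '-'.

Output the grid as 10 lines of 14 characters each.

Answer: --------------
--------------
--------------
#-------------
#-------------
#-------------
#-------------
#----#--------
######--------
--------------

Derivation:
Segment 0: (2,1) -> (0,1)
Segment 1: (0,1) -> (0,5)
Segment 2: (0,5) -> (0,6)
Segment 3: (0,6) -> (-0,1)
Segment 4: (-0,1) -> (5,1)
Segment 5: (5,1) -> (5,2)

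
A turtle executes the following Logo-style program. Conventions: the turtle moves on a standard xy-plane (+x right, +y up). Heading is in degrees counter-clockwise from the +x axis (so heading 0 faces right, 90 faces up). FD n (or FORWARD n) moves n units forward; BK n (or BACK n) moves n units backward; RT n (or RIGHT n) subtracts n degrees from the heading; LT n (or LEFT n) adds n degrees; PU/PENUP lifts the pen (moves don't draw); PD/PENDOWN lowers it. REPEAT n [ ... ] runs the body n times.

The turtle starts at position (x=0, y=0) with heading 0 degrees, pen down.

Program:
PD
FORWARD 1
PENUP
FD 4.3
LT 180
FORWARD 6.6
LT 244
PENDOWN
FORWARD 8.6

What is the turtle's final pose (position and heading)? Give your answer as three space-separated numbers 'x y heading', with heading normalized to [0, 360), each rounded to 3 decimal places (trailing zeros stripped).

Answer: 2.47 7.73 64

Derivation:
Executing turtle program step by step:
Start: pos=(0,0), heading=0, pen down
PD: pen down
FD 1: (0,0) -> (1,0) [heading=0, draw]
PU: pen up
FD 4.3: (1,0) -> (5.3,0) [heading=0, move]
LT 180: heading 0 -> 180
FD 6.6: (5.3,0) -> (-1.3,0) [heading=180, move]
LT 244: heading 180 -> 64
PD: pen down
FD 8.6: (-1.3,0) -> (2.47,7.73) [heading=64, draw]
Final: pos=(2.47,7.73), heading=64, 2 segment(s) drawn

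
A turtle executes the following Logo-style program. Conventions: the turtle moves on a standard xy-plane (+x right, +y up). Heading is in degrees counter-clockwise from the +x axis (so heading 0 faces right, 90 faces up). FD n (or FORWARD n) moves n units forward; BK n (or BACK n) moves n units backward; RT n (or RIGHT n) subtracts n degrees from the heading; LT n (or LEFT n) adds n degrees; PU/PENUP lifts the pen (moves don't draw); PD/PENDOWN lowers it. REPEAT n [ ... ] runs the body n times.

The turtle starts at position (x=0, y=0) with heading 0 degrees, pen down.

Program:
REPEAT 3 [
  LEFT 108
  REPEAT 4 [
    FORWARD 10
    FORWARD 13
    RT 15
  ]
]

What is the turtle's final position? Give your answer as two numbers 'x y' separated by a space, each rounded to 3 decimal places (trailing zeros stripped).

Executing turtle program step by step:
Start: pos=(0,0), heading=0, pen down
REPEAT 3 [
  -- iteration 1/3 --
  LT 108: heading 0 -> 108
  REPEAT 4 [
    -- iteration 1/4 --
    FD 10: (0,0) -> (-3.09,9.511) [heading=108, draw]
    FD 13: (-3.09,9.511) -> (-7.107,21.874) [heading=108, draw]
    RT 15: heading 108 -> 93
    -- iteration 2/4 --
    FD 10: (-7.107,21.874) -> (-7.631,31.861) [heading=93, draw]
    FD 13: (-7.631,31.861) -> (-8.311,44.843) [heading=93, draw]
    RT 15: heading 93 -> 78
    -- iteration 3/4 --
    FD 10: (-8.311,44.843) -> (-6.232,54.624) [heading=78, draw]
    FD 13: (-6.232,54.624) -> (-3.529,67.34) [heading=78, draw]
    RT 15: heading 78 -> 63
    -- iteration 4/4 --
    FD 10: (-3.529,67.34) -> (1.011,76.25) [heading=63, draw]
    FD 13: (1.011,76.25) -> (6.913,87.833) [heading=63, draw]
    RT 15: heading 63 -> 48
  ]
  -- iteration 2/3 --
  LT 108: heading 48 -> 156
  REPEAT 4 [
    -- iteration 1/4 --
    FD 10: (6.913,87.833) -> (-2.223,91.901) [heading=156, draw]
    FD 13: (-2.223,91.901) -> (-14.099,97.188) [heading=156, draw]
    RT 15: heading 156 -> 141
    -- iteration 2/4 --
    FD 10: (-14.099,97.188) -> (-21.87,103.481) [heading=141, draw]
    FD 13: (-21.87,103.481) -> (-31.973,111.663) [heading=141, draw]
    RT 15: heading 141 -> 126
    -- iteration 3/4 --
    FD 10: (-31.973,111.663) -> (-37.851,119.753) [heading=126, draw]
    FD 13: (-37.851,119.753) -> (-45.492,130.27) [heading=126, draw]
    RT 15: heading 126 -> 111
    -- iteration 4/4 --
    FD 10: (-45.492,130.27) -> (-49.076,139.606) [heading=111, draw]
    FD 13: (-49.076,139.606) -> (-53.735,151.742) [heading=111, draw]
    RT 15: heading 111 -> 96
  ]
  -- iteration 3/3 --
  LT 108: heading 96 -> 204
  REPEAT 4 [
    -- iteration 1/4 --
    FD 10: (-53.735,151.742) -> (-62.87,147.675) [heading=204, draw]
    FD 13: (-62.87,147.675) -> (-74.746,142.387) [heading=204, draw]
    RT 15: heading 204 -> 189
    -- iteration 2/4 --
    FD 10: (-74.746,142.387) -> (-84.623,140.823) [heading=189, draw]
    FD 13: (-84.623,140.823) -> (-97.463,138.789) [heading=189, draw]
    RT 15: heading 189 -> 174
    -- iteration 3/4 --
    FD 10: (-97.463,138.789) -> (-107.408,139.835) [heading=174, draw]
    FD 13: (-107.408,139.835) -> (-120.337,141.194) [heading=174, draw]
    RT 15: heading 174 -> 159
    -- iteration 4/4 --
    FD 10: (-120.337,141.194) -> (-129.673,144.777) [heading=159, draw]
    FD 13: (-129.673,144.777) -> (-141.81,149.436) [heading=159, draw]
    RT 15: heading 159 -> 144
  ]
]
Final: pos=(-141.81,149.436), heading=144, 24 segment(s) drawn

Answer: -141.81 149.436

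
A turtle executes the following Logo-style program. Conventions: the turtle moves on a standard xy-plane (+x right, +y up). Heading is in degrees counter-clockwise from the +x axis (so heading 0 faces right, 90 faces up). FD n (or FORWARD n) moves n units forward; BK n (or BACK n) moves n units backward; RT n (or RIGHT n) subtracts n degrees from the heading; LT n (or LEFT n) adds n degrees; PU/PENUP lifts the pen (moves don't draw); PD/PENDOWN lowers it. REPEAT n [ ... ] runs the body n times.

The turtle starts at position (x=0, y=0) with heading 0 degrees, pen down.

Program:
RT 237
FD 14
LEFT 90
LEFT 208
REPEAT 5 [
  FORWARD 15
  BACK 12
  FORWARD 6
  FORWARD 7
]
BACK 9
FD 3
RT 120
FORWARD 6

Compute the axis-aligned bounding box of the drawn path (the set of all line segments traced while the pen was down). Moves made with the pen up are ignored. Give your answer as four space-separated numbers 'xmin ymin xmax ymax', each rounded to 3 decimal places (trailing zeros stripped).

Executing turtle program step by step:
Start: pos=(0,0), heading=0, pen down
RT 237: heading 0 -> 123
FD 14: (0,0) -> (-7.625,11.741) [heading=123, draw]
LT 90: heading 123 -> 213
LT 208: heading 213 -> 61
REPEAT 5 [
  -- iteration 1/5 --
  FD 15: (-7.625,11.741) -> (-0.353,24.861) [heading=61, draw]
  BK 12: (-0.353,24.861) -> (-6.171,14.365) [heading=61, draw]
  FD 6: (-6.171,14.365) -> (-3.262,19.613) [heading=61, draw]
  FD 7: (-3.262,19.613) -> (0.132,25.735) [heading=61, draw]
  -- iteration 2/5 --
  FD 15: (0.132,25.735) -> (7.404,38.855) [heading=61, draw]
  BK 12: (7.404,38.855) -> (1.586,28.359) [heading=61, draw]
  FD 6: (1.586,28.359) -> (4.495,33.607) [heading=61, draw]
  FD 7: (4.495,33.607) -> (7.889,39.729) [heading=61, draw]
  -- iteration 3/5 --
  FD 15: (7.889,39.729) -> (15.161,52.849) [heading=61, draw]
  BK 12: (15.161,52.849) -> (9.343,42.353) [heading=61, draw]
  FD 6: (9.343,42.353) -> (12.252,47.601) [heading=61, draw]
  FD 7: (12.252,47.601) -> (15.646,53.723) [heading=61, draw]
  -- iteration 4/5 --
  FD 15: (15.646,53.723) -> (22.918,66.842) [heading=61, draw]
  BK 12: (22.918,66.842) -> (17.1,56.347) [heading=61, draw]
  FD 6: (17.1,56.347) -> (20.009,61.595) [heading=61, draw]
  FD 7: (20.009,61.595) -> (23.403,67.717) [heading=61, draw]
  -- iteration 5/5 --
  FD 15: (23.403,67.717) -> (30.675,80.836) [heading=61, draw]
  BK 12: (30.675,80.836) -> (24.857,70.341) [heading=61, draw]
  FD 6: (24.857,70.341) -> (27.766,75.589) [heading=61, draw]
  FD 7: (27.766,75.589) -> (31.16,81.711) [heading=61, draw]
]
BK 9: (31.16,81.711) -> (26.797,73.839) [heading=61, draw]
FD 3: (26.797,73.839) -> (28.251,76.463) [heading=61, draw]
RT 120: heading 61 -> 301
FD 6: (28.251,76.463) -> (31.341,71.32) [heading=301, draw]
Final: pos=(31.341,71.32), heading=301, 24 segment(s) drawn

Segment endpoints: x in {-7.625, -6.171, -3.262, -0.353, 0, 0.132, 1.586, 4.495, 7.404, 7.889, 9.343, 12.252, 15.161, 15.646, 17.1, 20.009, 22.918, 23.403, 24.857, 26.797, 27.766, 28.251, 30.675, 31.16, 31.341}, y in {0, 11.741, 14.365, 19.613, 24.861, 25.735, 28.359, 33.607, 38.855, 39.729, 42.353, 47.601, 52.849, 53.723, 56.347, 61.595, 66.842, 67.717, 70.341, 71.32, 73.839, 75.589, 76.463, 80.836, 81.711}
xmin=-7.625, ymin=0, xmax=31.341, ymax=81.711

Answer: -7.625 0 31.341 81.711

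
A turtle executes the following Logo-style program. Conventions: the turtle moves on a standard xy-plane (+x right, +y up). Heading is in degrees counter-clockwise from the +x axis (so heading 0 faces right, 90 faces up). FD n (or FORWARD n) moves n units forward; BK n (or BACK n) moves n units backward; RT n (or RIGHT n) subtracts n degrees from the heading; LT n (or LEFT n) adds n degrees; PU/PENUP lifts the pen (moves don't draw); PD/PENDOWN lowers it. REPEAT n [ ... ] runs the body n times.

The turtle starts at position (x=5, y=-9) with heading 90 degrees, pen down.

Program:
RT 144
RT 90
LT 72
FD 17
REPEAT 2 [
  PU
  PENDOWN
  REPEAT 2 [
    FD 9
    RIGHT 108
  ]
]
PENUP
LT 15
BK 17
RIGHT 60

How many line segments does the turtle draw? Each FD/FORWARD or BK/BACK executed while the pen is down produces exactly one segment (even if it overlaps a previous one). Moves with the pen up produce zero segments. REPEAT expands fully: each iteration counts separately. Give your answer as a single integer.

Answer: 5

Derivation:
Executing turtle program step by step:
Start: pos=(5,-9), heading=90, pen down
RT 144: heading 90 -> 306
RT 90: heading 306 -> 216
LT 72: heading 216 -> 288
FD 17: (5,-9) -> (10.253,-25.168) [heading=288, draw]
REPEAT 2 [
  -- iteration 1/2 --
  PU: pen up
  PD: pen down
  REPEAT 2 [
    -- iteration 1/2 --
    FD 9: (10.253,-25.168) -> (13.034,-33.727) [heading=288, draw]
    RT 108: heading 288 -> 180
    -- iteration 2/2 --
    FD 9: (13.034,-33.727) -> (4.034,-33.727) [heading=180, draw]
    RT 108: heading 180 -> 72
  ]
  -- iteration 2/2 --
  PU: pen up
  PD: pen down
  REPEAT 2 [
    -- iteration 1/2 --
    FD 9: (4.034,-33.727) -> (6.816,-25.168) [heading=72, draw]
    RT 108: heading 72 -> 324
    -- iteration 2/2 --
    FD 9: (6.816,-25.168) -> (14.097,-30.458) [heading=324, draw]
    RT 108: heading 324 -> 216
  ]
]
PU: pen up
LT 15: heading 216 -> 231
BK 17: (14.097,-30.458) -> (24.795,-17.247) [heading=231, move]
RT 60: heading 231 -> 171
Final: pos=(24.795,-17.247), heading=171, 5 segment(s) drawn
Segments drawn: 5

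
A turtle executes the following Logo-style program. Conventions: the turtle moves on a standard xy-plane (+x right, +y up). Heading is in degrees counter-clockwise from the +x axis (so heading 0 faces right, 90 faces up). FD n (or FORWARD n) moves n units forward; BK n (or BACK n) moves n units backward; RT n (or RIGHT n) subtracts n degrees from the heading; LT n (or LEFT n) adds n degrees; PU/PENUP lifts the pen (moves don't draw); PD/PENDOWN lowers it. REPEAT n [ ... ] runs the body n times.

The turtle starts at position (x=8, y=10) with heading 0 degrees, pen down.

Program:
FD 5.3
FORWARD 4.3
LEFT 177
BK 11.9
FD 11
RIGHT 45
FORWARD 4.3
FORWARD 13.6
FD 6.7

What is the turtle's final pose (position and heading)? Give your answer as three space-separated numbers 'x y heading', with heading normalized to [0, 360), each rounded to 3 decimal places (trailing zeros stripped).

Answer: 2.038 28.234 132

Derivation:
Executing turtle program step by step:
Start: pos=(8,10), heading=0, pen down
FD 5.3: (8,10) -> (13.3,10) [heading=0, draw]
FD 4.3: (13.3,10) -> (17.6,10) [heading=0, draw]
LT 177: heading 0 -> 177
BK 11.9: (17.6,10) -> (29.484,9.377) [heading=177, draw]
FD 11: (29.484,9.377) -> (18.499,9.953) [heading=177, draw]
RT 45: heading 177 -> 132
FD 4.3: (18.499,9.953) -> (15.622,13.148) [heading=132, draw]
FD 13.6: (15.622,13.148) -> (6.521,23.255) [heading=132, draw]
FD 6.7: (6.521,23.255) -> (2.038,28.234) [heading=132, draw]
Final: pos=(2.038,28.234), heading=132, 7 segment(s) drawn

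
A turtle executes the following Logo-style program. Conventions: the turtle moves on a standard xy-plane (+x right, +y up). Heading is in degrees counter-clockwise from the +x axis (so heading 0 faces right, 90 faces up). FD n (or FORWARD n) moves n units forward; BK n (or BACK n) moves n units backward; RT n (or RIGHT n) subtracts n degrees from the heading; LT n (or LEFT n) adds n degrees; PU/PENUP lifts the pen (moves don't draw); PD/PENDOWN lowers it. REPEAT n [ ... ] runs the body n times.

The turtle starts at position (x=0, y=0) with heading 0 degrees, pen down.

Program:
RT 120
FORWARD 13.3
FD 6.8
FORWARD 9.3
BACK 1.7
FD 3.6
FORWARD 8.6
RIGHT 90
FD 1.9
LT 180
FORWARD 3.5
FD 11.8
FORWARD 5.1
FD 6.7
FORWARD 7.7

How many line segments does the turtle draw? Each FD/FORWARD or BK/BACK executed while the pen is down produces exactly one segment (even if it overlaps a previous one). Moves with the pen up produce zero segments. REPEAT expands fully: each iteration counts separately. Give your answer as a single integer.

Executing turtle program step by step:
Start: pos=(0,0), heading=0, pen down
RT 120: heading 0 -> 240
FD 13.3: (0,0) -> (-6.65,-11.518) [heading=240, draw]
FD 6.8: (-6.65,-11.518) -> (-10.05,-17.407) [heading=240, draw]
FD 9.3: (-10.05,-17.407) -> (-14.7,-25.461) [heading=240, draw]
BK 1.7: (-14.7,-25.461) -> (-13.85,-23.989) [heading=240, draw]
FD 3.6: (-13.85,-23.989) -> (-15.65,-27.107) [heading=240, draw]
FD 8.6: (-15.65,-27.107) -> (-19.95,-34.554) [heading=240, draw]
RT 90: heading 240 -> 150
FD 1.9: (-19.95,-34.554) -> (-21.595,-33.604) [heading=150, draw]
LT 180: heading 150 -> 330
FD 3.5: (-21.595,-33.604) -> (-18.564,-35.354) [heading=330, draw]
FD 11.8: (-18.564,-35.354) -> (-8.345,-41.254) [heading=330, draw]
FD 5.1: (-8.345,-41.254) -> (-3.929,-43.804) [heading=330, draw]
FD 6.7: (-3.929,-43.804) -> (1.874,-47.154) [heading=330, draw]
FD 7.7: (1.874,-47.154) -> (8.542,-51.004) [heading=330, draw]
Final: pos=(8.542,-51.004), heading=330, 12 segment(s) drawn
Segments drawn: 12

Answer: 12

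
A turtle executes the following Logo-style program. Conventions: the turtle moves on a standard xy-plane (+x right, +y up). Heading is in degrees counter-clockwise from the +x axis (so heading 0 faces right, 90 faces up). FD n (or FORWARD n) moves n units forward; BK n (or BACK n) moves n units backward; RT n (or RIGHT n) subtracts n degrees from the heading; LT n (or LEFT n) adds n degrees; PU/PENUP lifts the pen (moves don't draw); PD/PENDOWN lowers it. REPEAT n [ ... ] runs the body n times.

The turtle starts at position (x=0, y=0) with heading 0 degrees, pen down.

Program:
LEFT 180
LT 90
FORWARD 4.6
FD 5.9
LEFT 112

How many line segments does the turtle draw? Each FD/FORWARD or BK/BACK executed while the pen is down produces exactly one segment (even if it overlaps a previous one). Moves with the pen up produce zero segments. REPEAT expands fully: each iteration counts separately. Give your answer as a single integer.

Answer: 2

Derivation:
Executing turtle program step by step:
Start: pos=(0,0), heading=0, pen down
LT 180: heading 0 -> 180
LT 90: heading 180 -> 270
FD 4.6: (0,0) -> (0,-4.6) [heading=270, draw]
FD 5.9: (0,-4.6) -> (0,-10.5) [heading=270, draw]
LT 112: heading 270 -> 22
Final: pos=(0,-10.5), heading=22, 2 segment(s) drawn
Segments drawn: 2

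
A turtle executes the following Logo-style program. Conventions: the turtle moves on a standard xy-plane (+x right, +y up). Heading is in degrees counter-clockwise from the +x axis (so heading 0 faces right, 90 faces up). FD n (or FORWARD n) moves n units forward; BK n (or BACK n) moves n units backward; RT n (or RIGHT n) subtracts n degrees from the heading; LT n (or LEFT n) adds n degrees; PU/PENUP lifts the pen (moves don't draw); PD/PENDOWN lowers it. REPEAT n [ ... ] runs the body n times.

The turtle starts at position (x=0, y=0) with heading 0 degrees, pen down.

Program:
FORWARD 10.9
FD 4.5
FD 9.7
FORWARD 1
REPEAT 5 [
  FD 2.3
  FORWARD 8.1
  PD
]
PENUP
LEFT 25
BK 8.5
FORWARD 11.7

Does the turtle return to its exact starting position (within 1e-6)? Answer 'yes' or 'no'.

Answer: no

Derivation:
Executing turtle program step by step:
Start: pos=(0,0), heading=0, pen down
FD 10.9: (0,0) -> (10.9,0) [heading=0, draw]
FD 4.5: (10.9,0) -> (15.4,0) [heading=0, draw]
FD 9.7: (15.4,0) -> (25.1,0) [heading=0, draw]
FD 1: (25.1,0) -> (26.1,0) [heading=0, draw]
REPEAT 5 [
  -- iteration 1/5 --
  FD 2.3: (26.1,0) -> (28.4,0) [heading=0, draw]
  FD 8.1: (28.4,0) -> (36.5,0) [heading=0, draw]
  PD: pen down
  -- iteration 2/5 --
  FD 2.3: (36.5,0) -> (38.8,0) [heading=0, draw]
  FD 8.1: (38.8,0) -> (46.9,0) [heading=0, draw]
  PD: pen down
  -- iteration 3/5 --
  FD 2.3: (46.9,0) -> (49.2,0) [heading=0, draw]
  FD 8.1: (49.2,0) -> (57.3,0) [heading=0, draw]
  PD: pen down
  -- iteration 4/5 --
  FD 2.3: (57.3,0) -> (59.6,0) [heading=0, draw]
  FD 8.1: (59.6,0) -> (67.7,0) [heading=0, draw]
  PD: pen down
  -- iteration 5/5 --
  FD 2.3: (67.7,0) -> (70,0) [heading=0, draw]
  FD 8.1: (70,0) -> (78.1,0) [heading=0, draw]
  PD: pen down
]
PU: pen up
LT 25: heading 0 -> 25
BK 8.5: (78.1,0) -> (70.396,-3.592) [heading=25, move]
FD 11.7: (70.396,-3.592) -> (81,1.352) [heading=25, move]
Final: pos=(81,1.352), heading=25, 14 segment(s) drawn

Start position: (0, 0)
Final position: (81, 1.352)
Distance = 81.011; >= 1e-6 -> NOT closed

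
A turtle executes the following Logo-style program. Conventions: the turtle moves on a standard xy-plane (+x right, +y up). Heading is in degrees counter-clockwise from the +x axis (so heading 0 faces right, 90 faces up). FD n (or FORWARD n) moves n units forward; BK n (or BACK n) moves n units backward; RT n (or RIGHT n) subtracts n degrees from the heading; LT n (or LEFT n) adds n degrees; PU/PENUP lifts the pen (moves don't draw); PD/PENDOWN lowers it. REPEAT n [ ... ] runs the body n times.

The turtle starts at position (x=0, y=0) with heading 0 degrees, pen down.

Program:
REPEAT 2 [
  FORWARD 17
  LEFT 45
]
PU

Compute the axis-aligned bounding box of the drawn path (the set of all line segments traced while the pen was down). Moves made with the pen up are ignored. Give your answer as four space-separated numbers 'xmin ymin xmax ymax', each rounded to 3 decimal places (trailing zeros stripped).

Executing turtle program step by step:
Start: pos=(0,0), heading=0, pen down
REPEAT 2 [
  -- iteration 1/2 --
  FD 17: (0,0) -> (17,0) [heading=0, draw]
  LT 45: heading 0 -> 45
  -- iteration 2/2 --
  FD 17: (17,0) -> (29.021,12.021) [heading=45, draw]
  LT 45: heading 45 -> 90
]
PU: pen up
Final: pos=(29.021,12.021), heading=90, 2 segment(s) drawn

Segment endpoints: x in {0, 17, 29.021}, y in {0, 12.021}
xmin=0, ymin=0, xmax=29.021, ymax=12.021

Answer: 0 0 29.021 12.021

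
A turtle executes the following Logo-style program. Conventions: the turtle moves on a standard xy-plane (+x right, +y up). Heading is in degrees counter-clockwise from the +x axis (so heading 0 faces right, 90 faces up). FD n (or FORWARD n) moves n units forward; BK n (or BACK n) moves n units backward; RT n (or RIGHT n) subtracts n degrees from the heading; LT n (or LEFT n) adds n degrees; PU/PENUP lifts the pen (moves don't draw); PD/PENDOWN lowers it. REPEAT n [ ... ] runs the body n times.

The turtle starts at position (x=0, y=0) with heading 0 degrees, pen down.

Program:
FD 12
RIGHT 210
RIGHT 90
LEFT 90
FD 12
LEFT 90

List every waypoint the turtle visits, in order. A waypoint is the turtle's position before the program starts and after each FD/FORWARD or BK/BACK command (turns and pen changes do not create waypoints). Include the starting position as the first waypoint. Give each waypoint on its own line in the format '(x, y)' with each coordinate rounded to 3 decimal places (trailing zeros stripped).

Answer: (0, 0)
(12, 0)
(1.608, 6)

Derivation:
Executing turtle program step by step:
Start: pos=(0,0), heading=0, pen down
FD 12: (0,0) -> (12,0) [heading=0, draw]
RT 210: heading 0 -> 150
RT 90: heading 150 -> 60
LT 90: heading 60 -> 150
FD 12: (12,0) -> (1.608,6) [heading=150, draw]
LT 90: heading 150 -> 240
Final: pos=(1.608,6), heading=240, 2 segment(s) drawn
Waypoints (3 total):
(0, 0)
(12, 0)
(1.608, 6)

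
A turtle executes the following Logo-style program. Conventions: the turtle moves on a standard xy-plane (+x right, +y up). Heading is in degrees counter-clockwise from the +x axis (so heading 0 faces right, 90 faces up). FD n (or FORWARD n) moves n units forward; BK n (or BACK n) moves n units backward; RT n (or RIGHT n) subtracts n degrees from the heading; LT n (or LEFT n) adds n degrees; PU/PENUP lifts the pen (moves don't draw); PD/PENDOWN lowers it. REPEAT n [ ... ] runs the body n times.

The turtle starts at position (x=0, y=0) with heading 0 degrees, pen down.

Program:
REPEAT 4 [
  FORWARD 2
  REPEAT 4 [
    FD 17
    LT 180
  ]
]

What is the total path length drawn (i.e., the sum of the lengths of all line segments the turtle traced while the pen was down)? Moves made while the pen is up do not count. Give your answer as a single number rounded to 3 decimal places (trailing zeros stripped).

Answer: 280

Derivation:
Executing turtle program step by step:
Start: pos=(0,0), heading=0, pen down
REPEAT 4 [
  -- iteration 1/4 --
  FD 2: (0,0) -> (2,0) [heading=0, draw]
  REPEAT 4 [
    -- iteration 1/4 --
    FD 17: (2,0) -> (19,0) [heading=0, draw]
    LT 180: heading 0 -> 180
    -- iteration 2/4 --
    FD 17: (19,0) -> (2,0) [heading=180, draw]
    LT 180: heading 180 -> 0
    -- iteration 3/4 --
    FD 17: (2,0) -> (19,0) [heading=0, draw]
    LT 180: heading 0 -> 180
    -- iteration 4/4 --
    FD 17: (19,0) -> (2,0) [heading=180, draw]
    LT 180: heading 180 -> 0
  ]
  -- iteration 2/4 --
  FD 2: (2,0) -> (4,0) [heading=0, draw]
  REPEAT 4 [
    -- iteration 1/4 --
    FD 17: (4,0) -> (21,0) [heading=0, draw]
    LT 180: heading 0 -> 180
    -- iteration 2/4 --
    FD 17: (21,0) -> (4,0) [heading=180, draw]
    LT 180: heading 180 -> 0
    -- iteration 3/4 --
    FD 17: (4,0) -> (21,0) [heading=0, draw]
    LT 180: heading 0 -> 180
    -- iteration 4/4 --
    FD 17: (21,0) -> (4,0) [heading=180, draw]
    LT 180: heading 180 -> 0
  ]
  -- iteration 3/4 --
  FD 2: (4,0) -> (6,0) [heading=0, draw]
  REPEAT 4 [
    -- iteration 1/4 --
    FD 17: (6,0) -> (23,0) [heading=0, draw]
    LT 180: heading 0 -> 180
    -- iteration 2/4 --
    FD 17: (23,0) -> (6,0) [heading=180, draw]
    LT 180: heading 180 -> 0
    -- iteration 3/4 --
    FD 17: (6,0) -> (23,0) [heading=0, draw]
    LT 180: heading 0 -> 180
    -- iteration 4/4 --
    FD 17: (23,0) -> (6,0) [heading=180, draw]
    LT 180: heading 180 -> 0
  ]
  -- iteration 4/4 --
  FD 2: (6,0) -> (8,0) [heading=0, draw]
  REPEAT 4 [
    -- iteration 1/4 --
    FD 17: (8,0) -> (25,0) [heading=0, draw]
    LT 180: heading 0 -> 180
    -- iteration 2/4 --
    FD 17: (25,0) -> (8,0) [heading=180, draw]
    LT 180: heading 180 -> 0
    -- iteration 3/4 --
    FD 17: (8,0) -> (25,0) [heading=0, draw]
    LT 180: heading 0 -> 180
    -- iteration 4/4 --
    FD 17: (25,0) -> (8,0) [heading=180, draw]
    LT 180: heading 180 -> 0
  ]
]
Final: pos=(8,0), heading=0, 20 segment(s) drawn

Segment lengths:
  seg 1: (0,0) -> (2,0), length = 2
  seg 2: (2,0) -> (19,0), length = 17
  seg 3: (19,0) -> (2,0), length = 17
  seg 4: (2,0) -> (19,0), length = 17
  seg 5: (19,0) -> (2,0), length = 17
  seg 6: (2,0) -> (4,0), length = 2
  seg 7: (4,0) -> (21,0), length = 17
  seg 8: (21,0) -> (4,0), length = 17
  seg 9: (4,0) -> (21,0), length = 17
  seg 10: (21,0) -> (4,0), length = 17
  seg 11: (4,0) -> (6,0), length = 2
  seg 12: (6,0) -> (23,0), length = 17
  seg 13: (23,0) -> (6,0), length = 17
  seg 14: (6,0) -> (23,0), length = 17
  seg 15: (23,0) -> (6,0), length = 17
  seg 16: (6,0) -> (8,0), length = 2
  seg 17: (8,0) -> (25,0), length = 17
  seg 18: (25,0) -> (8,0), length = 17
  seg 19: (8,0) -> (25,0), length = 17
  seg 20: (25,0) -> (8,0), length = 17
Total = 280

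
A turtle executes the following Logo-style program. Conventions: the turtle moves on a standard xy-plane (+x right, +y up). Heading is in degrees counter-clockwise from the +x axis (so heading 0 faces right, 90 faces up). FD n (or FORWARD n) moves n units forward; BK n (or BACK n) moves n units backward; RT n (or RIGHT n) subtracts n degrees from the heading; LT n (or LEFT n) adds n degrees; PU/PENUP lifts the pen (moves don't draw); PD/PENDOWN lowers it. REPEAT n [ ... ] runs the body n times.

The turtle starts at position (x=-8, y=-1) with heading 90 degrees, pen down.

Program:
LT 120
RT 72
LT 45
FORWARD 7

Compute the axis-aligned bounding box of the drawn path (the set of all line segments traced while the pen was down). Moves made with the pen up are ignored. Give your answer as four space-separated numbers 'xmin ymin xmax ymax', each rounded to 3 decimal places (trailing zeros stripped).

Executing turtle program step by step:
Start: pos=(-8,-1), heading=90, pen down
LT 120: heading 90 -> 210
RT 72: heading 210 -> 138
LT 45: heading 138 -> 183
FD 7: (-8,-1) -> (-14.99,-1.366) [heading=183, draw]
Final: pos=(-14.99,-1.366), heading=183, 1 segment(s) drawn

Segment endpoints: x in {-14.99, -8}, y in {-1.366, -1}
xmin=-14.99, ymin=-1.366, xmax=-8, ymax=-1

Answer: -14.99 -1.366 -8 -1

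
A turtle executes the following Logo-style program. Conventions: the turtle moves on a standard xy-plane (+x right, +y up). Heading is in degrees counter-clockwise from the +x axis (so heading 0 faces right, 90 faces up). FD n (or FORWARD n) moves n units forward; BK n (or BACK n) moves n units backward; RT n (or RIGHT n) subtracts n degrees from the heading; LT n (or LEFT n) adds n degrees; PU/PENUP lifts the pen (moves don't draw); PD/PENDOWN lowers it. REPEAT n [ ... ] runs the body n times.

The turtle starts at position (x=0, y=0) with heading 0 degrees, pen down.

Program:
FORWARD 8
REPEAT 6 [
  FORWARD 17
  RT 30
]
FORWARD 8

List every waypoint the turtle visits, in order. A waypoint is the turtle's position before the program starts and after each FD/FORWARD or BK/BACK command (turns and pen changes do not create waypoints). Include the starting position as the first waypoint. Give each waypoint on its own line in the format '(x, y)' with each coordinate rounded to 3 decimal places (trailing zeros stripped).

Answer: (0, 0)
(8, 0)
(25, 0)
(39.722, -8.5)
(48.222, -23.222)
(48.222, -40.222)
(39.722, -54.945)
(25, -63.445)
(17, -63.445)

Derivation:
Executing turtle program step by step:
Start: pos=(0,0), heading=0, pen down
FD 8: (0,0) -> (8,0) [heading=0, draw]
REPEAT 6 [
  -- iteration 1/6 --
  FD 17: (8,0) -> (25,0) [heading=0, draw]
  RT 30: heading 0 -> 330
  -- iteration 2/6 --
  FD 17: (25,0) -> (39.722,-8.5) [heading=330, draw]
  RT 30: heading 330 -> 300
  -- iteration 3/6 --
  FD 17: (39.722,-8.5) -> (48.222,-23.222) [heading=300, draw]
  RT 30: heading 300 -> 270
  -- iteration 4/6 --
  FD 17: (48.222,-23.222) -> (48.222,-40.222) [heading=270, draw]
  RT 30: heading 270 -> 240
  -- iteration 5/6 --
  FD 17: (48.222,-40.222) -> (39.722,-54.945) [heading=240, draw]
  RT 30: heading 240 -> 210
  -- iteration 6/6 --
  FD 17: (39.722,-54.945) -> (25,-63.445) [heading=210, draw]
  RT 30: heading 210 -> 180
]
FD 8: (25,-63.445) -> (17,-63.445) [heading=180, draw]
Final: pos=(17,-63.445), heading=180, 8 segment(s) drawn
Waypoints (9 total):
(0, 0)
(8, 0)
(25, 0)
(39.722, -8.5)
(48.222, -23.222)
(48.222, -40.222)
(39.722, -54.945)
(25, -63.445)
(17, -63.445)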